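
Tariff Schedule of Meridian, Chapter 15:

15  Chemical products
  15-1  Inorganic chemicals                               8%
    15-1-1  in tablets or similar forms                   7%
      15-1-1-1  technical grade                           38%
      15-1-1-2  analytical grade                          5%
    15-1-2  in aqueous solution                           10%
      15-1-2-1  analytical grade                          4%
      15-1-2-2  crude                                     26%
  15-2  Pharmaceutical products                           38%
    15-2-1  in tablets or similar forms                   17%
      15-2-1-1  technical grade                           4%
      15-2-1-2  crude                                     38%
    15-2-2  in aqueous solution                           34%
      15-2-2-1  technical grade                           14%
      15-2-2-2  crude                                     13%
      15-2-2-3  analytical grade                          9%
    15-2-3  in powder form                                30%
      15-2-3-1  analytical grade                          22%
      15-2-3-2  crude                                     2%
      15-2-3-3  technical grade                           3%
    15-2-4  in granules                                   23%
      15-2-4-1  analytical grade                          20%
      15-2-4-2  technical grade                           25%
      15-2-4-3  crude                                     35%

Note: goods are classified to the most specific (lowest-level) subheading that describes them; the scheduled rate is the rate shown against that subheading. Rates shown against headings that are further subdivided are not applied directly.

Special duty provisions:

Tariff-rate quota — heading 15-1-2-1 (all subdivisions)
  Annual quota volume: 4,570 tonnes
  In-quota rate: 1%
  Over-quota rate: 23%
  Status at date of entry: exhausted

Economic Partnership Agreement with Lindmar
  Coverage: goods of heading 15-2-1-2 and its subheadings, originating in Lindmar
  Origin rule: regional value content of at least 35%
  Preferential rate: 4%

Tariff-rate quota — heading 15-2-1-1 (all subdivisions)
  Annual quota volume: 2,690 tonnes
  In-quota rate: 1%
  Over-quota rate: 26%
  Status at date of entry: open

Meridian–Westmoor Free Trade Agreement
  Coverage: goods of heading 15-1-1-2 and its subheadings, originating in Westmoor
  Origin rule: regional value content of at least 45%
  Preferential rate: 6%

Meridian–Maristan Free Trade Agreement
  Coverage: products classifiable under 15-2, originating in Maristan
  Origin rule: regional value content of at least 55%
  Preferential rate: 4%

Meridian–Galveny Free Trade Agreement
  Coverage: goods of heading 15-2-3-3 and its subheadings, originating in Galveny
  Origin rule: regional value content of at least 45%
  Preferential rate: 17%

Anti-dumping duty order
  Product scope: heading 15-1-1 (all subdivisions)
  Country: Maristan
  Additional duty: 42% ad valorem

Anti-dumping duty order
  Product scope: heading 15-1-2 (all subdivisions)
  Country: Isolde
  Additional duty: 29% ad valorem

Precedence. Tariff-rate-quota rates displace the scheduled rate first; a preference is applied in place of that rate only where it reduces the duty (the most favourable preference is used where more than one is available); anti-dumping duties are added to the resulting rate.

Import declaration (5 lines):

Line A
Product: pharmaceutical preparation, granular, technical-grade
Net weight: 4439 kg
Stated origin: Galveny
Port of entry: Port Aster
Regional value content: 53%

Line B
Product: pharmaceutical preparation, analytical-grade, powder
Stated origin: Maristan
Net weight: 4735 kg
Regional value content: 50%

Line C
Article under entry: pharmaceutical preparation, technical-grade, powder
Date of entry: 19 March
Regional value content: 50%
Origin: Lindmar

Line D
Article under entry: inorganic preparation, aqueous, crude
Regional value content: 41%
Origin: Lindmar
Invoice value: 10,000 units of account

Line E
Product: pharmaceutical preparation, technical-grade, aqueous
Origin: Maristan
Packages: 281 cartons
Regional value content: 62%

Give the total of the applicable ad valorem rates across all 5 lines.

80%

Line A: pharmaceutical → 15-2; granular → 15-2-4; technical-grade → 15-2-4-2. Scheduled 25%. Galveny agreement on 15-2-3-3: 15-2-4-2 not covered. → 25%.
Line B: pharmaceutical → 15-2; powder → 15-2-3; analytical-grade → 15-2-3-1. Scheduled 22%. Maristan agreement on 15-2: RVC < 55%. → 22%.
Line C: pharmaceutical → 15-2; powder → 15-2-3; technical-grade → 15-2-3-3. Scheduled 3%. Lindmar agreement on 15-2-1-2: 15-2-3-3 not covered. → 3%.
Line D: inorganic → 15-1; aqueous → 15-1-2; crude → 15-1-2-2. Scheduled 26%. Lindmar agreement on 15-2-1-2: 15-1-2-2 not covered. → 26%.
Line E: pharmaceutical → 15-2; aqueous → 15-2-2; technical-grade → 15-2-2-1. Scheduled 14%. Maristan agreement on 15-2: RVC ≥ 55% → 4% available; preferential 4%. → 4%.
Sum: 25% + 22% + 3% + 26% + 4% = 80%.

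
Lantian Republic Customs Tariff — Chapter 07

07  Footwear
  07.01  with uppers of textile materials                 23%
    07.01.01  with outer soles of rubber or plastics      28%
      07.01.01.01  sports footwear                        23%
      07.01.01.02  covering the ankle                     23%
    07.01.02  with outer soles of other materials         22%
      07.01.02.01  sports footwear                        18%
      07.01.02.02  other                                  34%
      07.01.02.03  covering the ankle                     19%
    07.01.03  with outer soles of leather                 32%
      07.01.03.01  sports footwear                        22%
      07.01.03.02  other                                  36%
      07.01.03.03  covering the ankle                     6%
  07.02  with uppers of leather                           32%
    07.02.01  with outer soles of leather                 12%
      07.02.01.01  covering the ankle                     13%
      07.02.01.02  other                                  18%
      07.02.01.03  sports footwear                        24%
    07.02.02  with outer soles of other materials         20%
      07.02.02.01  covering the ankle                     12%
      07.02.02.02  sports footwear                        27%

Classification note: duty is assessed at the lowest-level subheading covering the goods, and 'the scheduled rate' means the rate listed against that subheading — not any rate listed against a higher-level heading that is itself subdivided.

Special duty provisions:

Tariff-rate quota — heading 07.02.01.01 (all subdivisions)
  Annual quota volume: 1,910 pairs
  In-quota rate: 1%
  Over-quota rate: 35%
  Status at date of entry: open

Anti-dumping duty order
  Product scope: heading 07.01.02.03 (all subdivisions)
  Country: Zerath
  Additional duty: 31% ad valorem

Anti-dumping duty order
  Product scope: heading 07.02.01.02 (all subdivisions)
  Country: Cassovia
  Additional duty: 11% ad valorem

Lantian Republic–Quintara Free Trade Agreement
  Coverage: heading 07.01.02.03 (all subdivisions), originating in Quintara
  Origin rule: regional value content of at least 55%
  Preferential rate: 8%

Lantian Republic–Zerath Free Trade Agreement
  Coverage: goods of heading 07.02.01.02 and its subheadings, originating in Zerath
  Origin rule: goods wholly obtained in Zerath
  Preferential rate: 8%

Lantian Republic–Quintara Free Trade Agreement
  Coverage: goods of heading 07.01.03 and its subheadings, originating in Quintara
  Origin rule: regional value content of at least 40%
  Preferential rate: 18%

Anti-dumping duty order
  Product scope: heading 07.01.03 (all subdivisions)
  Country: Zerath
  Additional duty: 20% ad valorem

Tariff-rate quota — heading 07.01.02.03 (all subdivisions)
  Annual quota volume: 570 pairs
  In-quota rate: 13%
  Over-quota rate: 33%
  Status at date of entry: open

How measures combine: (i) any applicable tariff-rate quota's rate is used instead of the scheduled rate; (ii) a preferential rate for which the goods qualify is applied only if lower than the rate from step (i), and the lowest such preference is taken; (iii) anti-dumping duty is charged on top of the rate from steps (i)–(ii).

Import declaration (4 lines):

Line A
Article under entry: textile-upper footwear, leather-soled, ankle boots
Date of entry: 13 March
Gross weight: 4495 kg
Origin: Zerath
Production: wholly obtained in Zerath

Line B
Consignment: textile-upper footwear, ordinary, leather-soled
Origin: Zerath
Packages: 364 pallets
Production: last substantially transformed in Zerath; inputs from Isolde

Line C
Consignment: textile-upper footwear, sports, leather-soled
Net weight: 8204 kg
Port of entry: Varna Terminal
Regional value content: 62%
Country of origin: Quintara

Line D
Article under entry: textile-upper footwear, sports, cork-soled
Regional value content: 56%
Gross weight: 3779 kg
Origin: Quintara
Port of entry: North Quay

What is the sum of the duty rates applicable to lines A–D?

Line A: textile-upper → 07.01; leather-soled → 07.01.03; ankle boots → 07.01.03.03. Scheduled 6%. Zerath agreement on 07.02.01.02: 07.01.03.03 not covered; anti-dumping (Zerath, 07.01.03): +20%; total 6% + 20% = 26%. → 26%.
Line B: textile-upper → 07.01; leather-soled → 07.01.03; ordinary → 07.01.03.02. Scheduled 36%. Zerath agreement on 07.02.01.02: 07.01.03.02 not covered; anti-dumping (Zerath, 07.01.03): +20%; total 36% + 20% = 56%. → 56%.
Line C: textile-upper → 07.01; leather-soled → 07.01.03; sports → 07.01.03.01. Scheduled 22%. Quintara agreement on 07.01.02.03: 07.01.03.01 not covered; Quintara agreement on 07.01.03: RVC ≥ 40% → 18% available; preferential 18%. → 18%.
Line D: textile-upper → 07.01; cork-soled → 07.01.02; sports → 07.01.02.01. Scheduled 18%. Quintara agreement on 07.01.02.03: 07.01.02.01 not covered; Quintara agreement on 07.01.03: 07.01.02.01 not covered. → 18%.
Sum: 26% + 56% + 18% + 18% = 118%.

118%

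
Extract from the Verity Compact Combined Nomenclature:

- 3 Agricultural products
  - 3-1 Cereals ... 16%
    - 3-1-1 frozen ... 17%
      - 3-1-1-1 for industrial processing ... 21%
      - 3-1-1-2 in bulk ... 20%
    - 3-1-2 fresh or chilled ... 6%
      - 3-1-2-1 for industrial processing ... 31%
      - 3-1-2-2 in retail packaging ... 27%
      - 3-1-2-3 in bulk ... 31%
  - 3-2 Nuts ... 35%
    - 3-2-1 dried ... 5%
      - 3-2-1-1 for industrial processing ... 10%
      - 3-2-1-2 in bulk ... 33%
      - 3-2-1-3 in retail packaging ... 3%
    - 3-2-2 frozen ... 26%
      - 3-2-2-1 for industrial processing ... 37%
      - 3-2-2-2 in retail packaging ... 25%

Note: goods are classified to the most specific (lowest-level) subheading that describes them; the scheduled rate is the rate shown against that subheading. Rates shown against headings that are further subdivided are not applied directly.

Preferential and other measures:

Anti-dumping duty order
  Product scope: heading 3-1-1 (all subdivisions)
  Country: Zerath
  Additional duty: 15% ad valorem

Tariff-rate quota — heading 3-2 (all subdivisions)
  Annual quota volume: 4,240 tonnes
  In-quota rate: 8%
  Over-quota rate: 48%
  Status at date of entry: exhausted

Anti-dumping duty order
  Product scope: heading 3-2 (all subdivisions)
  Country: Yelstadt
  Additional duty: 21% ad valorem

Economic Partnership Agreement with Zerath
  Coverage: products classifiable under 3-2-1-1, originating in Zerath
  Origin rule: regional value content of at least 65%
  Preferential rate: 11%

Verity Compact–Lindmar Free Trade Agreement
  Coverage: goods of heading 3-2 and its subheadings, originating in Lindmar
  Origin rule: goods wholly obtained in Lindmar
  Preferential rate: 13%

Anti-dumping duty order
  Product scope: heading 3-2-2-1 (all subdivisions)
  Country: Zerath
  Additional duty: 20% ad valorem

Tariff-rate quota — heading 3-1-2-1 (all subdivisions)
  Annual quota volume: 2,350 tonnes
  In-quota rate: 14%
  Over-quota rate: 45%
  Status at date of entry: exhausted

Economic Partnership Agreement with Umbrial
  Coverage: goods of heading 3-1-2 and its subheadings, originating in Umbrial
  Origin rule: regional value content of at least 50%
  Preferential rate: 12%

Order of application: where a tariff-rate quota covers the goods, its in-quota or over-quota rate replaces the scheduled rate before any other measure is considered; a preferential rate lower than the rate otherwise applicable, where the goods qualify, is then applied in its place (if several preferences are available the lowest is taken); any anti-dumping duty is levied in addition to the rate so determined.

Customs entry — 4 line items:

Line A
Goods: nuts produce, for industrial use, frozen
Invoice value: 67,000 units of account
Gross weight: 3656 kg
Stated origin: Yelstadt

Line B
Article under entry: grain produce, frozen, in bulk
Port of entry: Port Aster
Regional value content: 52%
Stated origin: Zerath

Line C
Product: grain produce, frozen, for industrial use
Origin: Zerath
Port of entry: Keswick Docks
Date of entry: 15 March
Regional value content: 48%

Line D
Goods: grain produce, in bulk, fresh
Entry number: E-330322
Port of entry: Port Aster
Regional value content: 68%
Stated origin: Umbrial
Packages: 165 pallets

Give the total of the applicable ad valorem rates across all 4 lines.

Line A: nuts → 3-2; frozen → 3-2-2; for industrial use → 3-2-2-1. Scheduled 37%. quota on 3-2 exhausted → over-quota 48%; anti-dumping (Yelstadt, 3-2): +21%; total 48% + 21% = 69%. → 69%.
Line B: grain → 3-1; frozen → 3-1-1; in bulk → 3-1-1-2. Scheduled 20%. Zerath agreement on 3-2-1-1: 3-1-1-2 not covered; anti-dumping (Zerath, 3-1-1): +15%; total 20% + 15% = 35%. → 35%.
Line C: grain → 3-1; frozen → 3-1-1; for industrial use → 3-1-1-1. Scheduled 21%. Zerath agreement on 3-2-1-1: 3-1-1-1 not covered; anti-dumping (Zerath, 3-1-1): +15%; total 21% + 15% = 36%. → 36%.
Line D: grain → 3-1; fresh → 3-1-2; in bulk → 3-1-2-3. Scheduled 31%. Umbrial agreement on 3-1-2: RVC ≥ 50% → 12% available; preferential 12%. → 12%.
Sum: 69% + 35% + 36% + 12% = 152%.

152%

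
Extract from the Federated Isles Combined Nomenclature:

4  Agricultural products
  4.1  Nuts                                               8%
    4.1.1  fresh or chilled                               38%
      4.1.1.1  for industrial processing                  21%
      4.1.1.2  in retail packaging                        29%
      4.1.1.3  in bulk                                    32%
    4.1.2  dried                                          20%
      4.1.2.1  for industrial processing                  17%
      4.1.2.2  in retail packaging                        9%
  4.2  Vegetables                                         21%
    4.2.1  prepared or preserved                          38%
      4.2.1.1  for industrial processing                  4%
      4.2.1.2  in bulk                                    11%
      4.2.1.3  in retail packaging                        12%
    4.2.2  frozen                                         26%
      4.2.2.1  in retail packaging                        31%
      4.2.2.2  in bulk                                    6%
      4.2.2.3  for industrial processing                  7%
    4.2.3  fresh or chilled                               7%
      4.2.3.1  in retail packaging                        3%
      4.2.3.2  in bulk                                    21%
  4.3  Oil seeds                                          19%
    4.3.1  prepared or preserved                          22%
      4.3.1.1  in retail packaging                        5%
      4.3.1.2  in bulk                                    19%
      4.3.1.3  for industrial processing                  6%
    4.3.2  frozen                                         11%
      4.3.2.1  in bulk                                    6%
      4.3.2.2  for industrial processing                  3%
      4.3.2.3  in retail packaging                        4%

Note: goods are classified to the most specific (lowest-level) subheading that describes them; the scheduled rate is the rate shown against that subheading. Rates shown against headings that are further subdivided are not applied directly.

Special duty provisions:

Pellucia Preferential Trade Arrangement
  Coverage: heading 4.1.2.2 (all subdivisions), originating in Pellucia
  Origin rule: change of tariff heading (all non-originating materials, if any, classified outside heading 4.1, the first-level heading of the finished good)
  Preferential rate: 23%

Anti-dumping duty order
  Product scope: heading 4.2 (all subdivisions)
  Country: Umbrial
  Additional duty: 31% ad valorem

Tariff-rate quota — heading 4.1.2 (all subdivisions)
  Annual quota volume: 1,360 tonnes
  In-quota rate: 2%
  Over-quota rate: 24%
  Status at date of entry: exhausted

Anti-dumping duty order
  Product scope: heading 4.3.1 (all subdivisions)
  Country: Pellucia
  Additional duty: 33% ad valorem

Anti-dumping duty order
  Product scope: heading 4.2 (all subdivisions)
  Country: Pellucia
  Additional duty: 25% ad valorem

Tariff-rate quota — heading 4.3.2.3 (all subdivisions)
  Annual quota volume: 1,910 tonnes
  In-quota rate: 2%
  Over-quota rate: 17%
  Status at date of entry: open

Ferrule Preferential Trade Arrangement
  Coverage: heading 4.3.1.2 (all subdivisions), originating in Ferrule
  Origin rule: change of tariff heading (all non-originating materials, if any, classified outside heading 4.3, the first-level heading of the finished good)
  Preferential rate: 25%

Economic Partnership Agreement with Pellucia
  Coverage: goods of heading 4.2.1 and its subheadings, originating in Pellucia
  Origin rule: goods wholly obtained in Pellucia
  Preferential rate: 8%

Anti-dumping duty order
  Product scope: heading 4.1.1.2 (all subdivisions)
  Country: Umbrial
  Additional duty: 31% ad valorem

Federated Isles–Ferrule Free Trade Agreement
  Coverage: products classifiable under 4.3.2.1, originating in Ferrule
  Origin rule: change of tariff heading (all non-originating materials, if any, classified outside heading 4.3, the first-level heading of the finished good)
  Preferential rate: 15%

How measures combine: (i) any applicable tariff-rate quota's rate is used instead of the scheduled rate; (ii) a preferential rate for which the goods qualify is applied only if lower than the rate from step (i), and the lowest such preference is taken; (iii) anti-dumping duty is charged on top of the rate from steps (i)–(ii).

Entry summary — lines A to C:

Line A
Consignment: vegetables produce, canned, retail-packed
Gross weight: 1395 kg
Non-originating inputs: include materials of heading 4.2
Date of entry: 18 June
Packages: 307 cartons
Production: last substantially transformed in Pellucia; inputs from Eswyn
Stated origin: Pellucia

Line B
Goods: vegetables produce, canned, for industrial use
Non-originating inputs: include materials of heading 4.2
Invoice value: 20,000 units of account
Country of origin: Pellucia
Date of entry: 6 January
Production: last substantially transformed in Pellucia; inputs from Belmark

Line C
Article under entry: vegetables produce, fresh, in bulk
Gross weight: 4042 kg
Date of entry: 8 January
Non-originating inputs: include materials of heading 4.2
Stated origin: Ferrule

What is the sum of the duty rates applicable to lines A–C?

Line A: vegetables → 4.2; canned → 4.2.1; retail-packed → 4.2.1.3. Scheduled 12%. Pellucia agreement on 4.1.2.2: 4.2.1.3 not covered; Pellucia agreement on 4.2.1: not wholly obtained; anti-dumping (Pellucia, 4.2): +25%; total 12% + 25% = 37%. → 37%.
Line B: vegetables → 4.2; canned → 4.2.1; for industrial use → 4.2.1.1. Scheduled 4%. Pellucia agreement on 4.1.2.2: 4.2.1.1 not covered; Pellucia agreement on 4.2.1: not wholly obtained; anti-dumping (Pellucia, 4.2): +25%; total 4% + 25% = 29%. → 29%.
Line C: vegetables → 4.2; fresh → 4.2.3; in bulk → 4.2.3.2. Scheduled 21%. Ferrule agreement on 4.3.1.2: 4.2.3.2 not covered; Ferrule agreement on 4.3.2.1: 4.2.3.2 not covered. → 21%.
Sum: 37% + 29% + 21% = 87%.

87%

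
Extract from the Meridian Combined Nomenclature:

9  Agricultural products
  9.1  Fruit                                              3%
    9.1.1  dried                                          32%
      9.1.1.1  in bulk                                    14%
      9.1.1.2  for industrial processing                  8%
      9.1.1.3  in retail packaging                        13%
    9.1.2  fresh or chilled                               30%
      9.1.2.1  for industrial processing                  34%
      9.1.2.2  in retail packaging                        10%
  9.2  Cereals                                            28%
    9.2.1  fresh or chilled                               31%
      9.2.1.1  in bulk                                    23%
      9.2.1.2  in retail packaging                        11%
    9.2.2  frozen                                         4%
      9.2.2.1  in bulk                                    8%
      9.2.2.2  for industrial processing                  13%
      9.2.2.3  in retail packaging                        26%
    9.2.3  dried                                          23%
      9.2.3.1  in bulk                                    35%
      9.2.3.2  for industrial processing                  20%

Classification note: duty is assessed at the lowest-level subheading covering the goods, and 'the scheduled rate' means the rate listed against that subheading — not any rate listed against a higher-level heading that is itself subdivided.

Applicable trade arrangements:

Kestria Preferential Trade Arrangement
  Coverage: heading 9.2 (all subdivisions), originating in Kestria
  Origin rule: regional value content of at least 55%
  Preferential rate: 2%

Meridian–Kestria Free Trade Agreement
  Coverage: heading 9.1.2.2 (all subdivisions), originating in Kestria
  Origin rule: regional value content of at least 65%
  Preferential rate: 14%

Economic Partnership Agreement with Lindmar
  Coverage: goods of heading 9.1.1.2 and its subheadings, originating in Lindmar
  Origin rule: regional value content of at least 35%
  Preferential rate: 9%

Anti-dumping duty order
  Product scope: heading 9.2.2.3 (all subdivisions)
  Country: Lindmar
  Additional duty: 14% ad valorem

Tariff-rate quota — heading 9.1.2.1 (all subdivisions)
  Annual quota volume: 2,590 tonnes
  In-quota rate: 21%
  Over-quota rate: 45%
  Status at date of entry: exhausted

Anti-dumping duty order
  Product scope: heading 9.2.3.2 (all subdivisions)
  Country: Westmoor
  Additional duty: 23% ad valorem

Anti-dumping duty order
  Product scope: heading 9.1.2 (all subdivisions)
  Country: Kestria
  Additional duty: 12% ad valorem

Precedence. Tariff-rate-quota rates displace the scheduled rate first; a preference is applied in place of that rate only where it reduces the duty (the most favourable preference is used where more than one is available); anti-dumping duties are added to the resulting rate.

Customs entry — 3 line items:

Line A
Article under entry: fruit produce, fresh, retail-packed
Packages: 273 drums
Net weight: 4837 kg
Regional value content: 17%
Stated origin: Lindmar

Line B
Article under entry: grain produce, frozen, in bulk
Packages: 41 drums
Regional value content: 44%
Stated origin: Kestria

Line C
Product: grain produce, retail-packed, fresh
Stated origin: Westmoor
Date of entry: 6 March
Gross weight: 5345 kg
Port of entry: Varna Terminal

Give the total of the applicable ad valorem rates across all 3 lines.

29%

Line A: fruit → 9.1; fresh → 9.1.2; retail-packed → 9.1.2.2. Scheduled 10%. Lindmar agreement on 9.1.1.2: 9.1.2.2 not covered. → 10%.
Line B: grain → 9.2; frozen → 9.2.2; in bulk → 9.2.2.1. Scheduled 8%. Kestria agreement on 9.2: RVC < 55%; Kestria agreement on 9.1.2.2: 9.2.2.1 not covered. → 8%.
Line C: grain → 9.2; fresh → 9.2.1; retail-packed → 9.2.1.2. Scheduled 11%. No special measure applies. → 11%.
Sum: 10% + 8% + 11% = 29%.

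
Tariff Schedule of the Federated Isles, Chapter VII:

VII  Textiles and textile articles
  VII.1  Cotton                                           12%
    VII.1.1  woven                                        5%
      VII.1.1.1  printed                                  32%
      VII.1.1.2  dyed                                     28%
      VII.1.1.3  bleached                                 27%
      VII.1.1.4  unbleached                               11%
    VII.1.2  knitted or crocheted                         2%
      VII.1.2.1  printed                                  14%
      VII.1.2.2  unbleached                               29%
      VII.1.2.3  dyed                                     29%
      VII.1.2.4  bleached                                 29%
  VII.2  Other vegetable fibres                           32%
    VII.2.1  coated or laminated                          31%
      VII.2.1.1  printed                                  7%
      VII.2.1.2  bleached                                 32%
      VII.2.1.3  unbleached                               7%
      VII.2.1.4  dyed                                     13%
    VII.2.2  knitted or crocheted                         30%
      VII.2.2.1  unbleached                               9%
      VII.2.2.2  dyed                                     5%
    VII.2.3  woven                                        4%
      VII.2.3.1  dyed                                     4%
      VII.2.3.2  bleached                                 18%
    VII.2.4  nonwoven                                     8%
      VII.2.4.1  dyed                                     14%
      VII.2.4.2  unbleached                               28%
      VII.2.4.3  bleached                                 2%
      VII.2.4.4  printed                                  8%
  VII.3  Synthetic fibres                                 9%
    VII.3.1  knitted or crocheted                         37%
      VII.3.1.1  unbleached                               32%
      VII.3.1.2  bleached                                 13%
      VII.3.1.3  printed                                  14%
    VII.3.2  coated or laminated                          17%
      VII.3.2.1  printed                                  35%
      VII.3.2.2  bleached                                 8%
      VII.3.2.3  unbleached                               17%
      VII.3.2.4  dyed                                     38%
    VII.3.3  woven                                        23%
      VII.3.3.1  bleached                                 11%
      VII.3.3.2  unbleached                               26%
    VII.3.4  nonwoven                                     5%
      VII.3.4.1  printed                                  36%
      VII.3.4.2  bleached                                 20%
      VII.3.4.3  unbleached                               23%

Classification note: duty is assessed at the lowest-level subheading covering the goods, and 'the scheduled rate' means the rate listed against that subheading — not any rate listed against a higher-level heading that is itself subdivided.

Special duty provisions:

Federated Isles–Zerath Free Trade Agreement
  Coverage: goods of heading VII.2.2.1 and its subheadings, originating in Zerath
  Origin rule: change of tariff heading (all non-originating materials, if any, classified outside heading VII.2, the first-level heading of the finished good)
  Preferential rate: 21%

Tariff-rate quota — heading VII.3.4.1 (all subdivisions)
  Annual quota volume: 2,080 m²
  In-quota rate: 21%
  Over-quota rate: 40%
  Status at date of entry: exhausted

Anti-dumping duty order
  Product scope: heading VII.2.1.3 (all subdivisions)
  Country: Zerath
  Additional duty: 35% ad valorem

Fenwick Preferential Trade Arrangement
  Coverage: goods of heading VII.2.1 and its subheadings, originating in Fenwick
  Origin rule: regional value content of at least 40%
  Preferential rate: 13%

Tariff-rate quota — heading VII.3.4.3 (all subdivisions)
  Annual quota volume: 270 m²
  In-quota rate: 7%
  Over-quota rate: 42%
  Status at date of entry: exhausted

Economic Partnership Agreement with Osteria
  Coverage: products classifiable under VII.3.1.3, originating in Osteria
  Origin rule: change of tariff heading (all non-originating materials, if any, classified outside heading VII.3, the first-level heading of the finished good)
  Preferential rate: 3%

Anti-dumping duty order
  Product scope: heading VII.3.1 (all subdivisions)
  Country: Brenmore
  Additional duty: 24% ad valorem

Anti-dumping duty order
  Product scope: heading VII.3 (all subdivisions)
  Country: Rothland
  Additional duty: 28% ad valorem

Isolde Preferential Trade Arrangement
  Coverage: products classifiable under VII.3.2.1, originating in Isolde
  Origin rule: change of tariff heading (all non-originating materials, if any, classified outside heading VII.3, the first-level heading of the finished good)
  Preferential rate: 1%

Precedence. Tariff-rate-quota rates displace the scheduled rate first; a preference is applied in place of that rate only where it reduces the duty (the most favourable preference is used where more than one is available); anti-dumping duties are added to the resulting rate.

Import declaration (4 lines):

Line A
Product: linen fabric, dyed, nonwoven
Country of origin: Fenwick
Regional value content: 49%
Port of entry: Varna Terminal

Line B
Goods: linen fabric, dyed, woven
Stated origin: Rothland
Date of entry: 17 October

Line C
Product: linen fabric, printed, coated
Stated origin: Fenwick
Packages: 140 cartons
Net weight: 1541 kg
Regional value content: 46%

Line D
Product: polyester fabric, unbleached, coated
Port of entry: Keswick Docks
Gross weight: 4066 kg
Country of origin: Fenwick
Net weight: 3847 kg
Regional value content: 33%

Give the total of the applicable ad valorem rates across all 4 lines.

42%

Line A: linen → VII.2; nonwoven → VII.2.4; dyed → VII.2.4.1. Scheduled 14%. Fenwick agreement on VII.2.1: VII.2.4.1 not covered. → 14%.
Line B: linen → VII.2; woven → VII.2.3; dyed → VII.2.3.1. Scheduled 4%. No special measure applies. → 4%.
Line C: linen → VII.2; coated → VII.2.1; printed → VII.2.1.1. Scheduled 7%. Fenwick agreement on VII.2.1: RVC ≥ 40% → 13% available; preference 13% not lower than 7% → no reduction. → 7%.
Line D: polyester → VII.3; coated → VII.3.2; unbleached → VII.3.2.3. Scheduled 17%. Fenwick agreement on VII.2.1: VII.3.2.3 not covered. → 17%.
Sum: 14% + 4% + 7% + 17% = 42%.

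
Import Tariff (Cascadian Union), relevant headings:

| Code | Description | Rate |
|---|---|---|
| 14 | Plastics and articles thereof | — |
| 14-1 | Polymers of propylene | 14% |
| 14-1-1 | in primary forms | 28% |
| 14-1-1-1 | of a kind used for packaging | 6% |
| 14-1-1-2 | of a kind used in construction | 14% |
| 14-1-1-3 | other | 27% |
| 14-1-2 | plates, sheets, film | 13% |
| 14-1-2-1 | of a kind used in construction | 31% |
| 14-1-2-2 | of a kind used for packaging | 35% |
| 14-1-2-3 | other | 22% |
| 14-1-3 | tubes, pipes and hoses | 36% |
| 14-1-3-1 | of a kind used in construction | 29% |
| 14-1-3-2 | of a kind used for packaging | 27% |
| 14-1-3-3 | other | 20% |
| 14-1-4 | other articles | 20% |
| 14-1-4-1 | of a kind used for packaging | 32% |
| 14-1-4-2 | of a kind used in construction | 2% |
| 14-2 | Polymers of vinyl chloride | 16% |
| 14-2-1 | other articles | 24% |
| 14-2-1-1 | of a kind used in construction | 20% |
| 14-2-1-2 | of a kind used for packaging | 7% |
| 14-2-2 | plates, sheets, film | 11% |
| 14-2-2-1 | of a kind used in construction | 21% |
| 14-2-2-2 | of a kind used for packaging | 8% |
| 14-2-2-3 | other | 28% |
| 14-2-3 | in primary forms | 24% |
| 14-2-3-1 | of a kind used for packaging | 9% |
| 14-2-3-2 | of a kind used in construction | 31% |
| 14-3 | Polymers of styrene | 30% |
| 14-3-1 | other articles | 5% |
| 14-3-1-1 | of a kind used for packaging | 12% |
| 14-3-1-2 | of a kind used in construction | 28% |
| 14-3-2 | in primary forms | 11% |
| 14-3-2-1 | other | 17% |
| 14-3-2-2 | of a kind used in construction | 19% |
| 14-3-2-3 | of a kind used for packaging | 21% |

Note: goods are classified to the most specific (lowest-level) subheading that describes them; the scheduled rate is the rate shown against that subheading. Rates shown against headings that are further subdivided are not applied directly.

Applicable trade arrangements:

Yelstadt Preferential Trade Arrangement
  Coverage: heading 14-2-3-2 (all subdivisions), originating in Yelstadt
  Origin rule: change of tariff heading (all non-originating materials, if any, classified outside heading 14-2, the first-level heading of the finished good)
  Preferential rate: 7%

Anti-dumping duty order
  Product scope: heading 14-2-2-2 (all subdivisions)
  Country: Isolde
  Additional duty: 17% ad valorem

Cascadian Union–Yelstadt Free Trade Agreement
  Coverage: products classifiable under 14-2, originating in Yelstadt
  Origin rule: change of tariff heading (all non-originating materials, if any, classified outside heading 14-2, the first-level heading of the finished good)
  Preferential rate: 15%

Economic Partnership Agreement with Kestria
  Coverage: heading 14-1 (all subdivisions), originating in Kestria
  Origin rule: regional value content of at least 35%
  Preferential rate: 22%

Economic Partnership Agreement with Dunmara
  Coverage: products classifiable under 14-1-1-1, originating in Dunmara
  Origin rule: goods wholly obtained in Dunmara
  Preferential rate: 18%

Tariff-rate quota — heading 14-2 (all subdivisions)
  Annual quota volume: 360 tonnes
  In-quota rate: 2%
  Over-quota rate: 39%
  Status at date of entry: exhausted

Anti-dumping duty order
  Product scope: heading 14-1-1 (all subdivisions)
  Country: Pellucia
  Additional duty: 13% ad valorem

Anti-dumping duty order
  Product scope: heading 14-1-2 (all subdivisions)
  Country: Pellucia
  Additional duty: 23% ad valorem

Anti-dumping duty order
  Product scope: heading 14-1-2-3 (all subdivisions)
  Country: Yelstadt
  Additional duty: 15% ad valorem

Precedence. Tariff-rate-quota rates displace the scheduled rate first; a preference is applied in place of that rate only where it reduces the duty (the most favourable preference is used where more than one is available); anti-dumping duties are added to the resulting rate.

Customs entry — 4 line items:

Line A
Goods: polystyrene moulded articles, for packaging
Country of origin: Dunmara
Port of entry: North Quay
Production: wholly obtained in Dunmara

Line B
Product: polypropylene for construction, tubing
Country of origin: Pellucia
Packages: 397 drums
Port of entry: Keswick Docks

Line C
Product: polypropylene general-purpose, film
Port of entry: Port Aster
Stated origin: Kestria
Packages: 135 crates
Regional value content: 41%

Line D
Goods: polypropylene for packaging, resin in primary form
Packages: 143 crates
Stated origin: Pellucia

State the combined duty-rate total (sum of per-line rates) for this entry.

82%

Line A: polystyrene → 14-3; moulded articles → 14-3-1; for packaging → 14-3-1-1. Scheduled 12%. Dunmara agreement on 14-1-1-1: 14-3-1-1 not covered. → 12%.
Line B: polypropylene → 14-1; tubing → 14-1-3; for construction → 14-1-3-1. Scheduled 29%. No special measure applies. → 29%.
Line C: polypropylene → 14-1; film → 14-1-2; general-purpose → 14-1-2-3. Scheduled 22%. Kestria agreement on 14-1: RVC ≥ 35% → 22% available; preference 22% not lower than 22% → no reduction. → 22%.
Line D: polypropylene → 14-1; resin in primary form → 14-1-1; for packaging → 14-1-1-1. Scheduled 6%. anti-dumping (Pellucia, 14-1-1): +13%; total 6% + 13% = 19%. → 19%.
Sum: 12% + 29% + 22% + 19% = 82%.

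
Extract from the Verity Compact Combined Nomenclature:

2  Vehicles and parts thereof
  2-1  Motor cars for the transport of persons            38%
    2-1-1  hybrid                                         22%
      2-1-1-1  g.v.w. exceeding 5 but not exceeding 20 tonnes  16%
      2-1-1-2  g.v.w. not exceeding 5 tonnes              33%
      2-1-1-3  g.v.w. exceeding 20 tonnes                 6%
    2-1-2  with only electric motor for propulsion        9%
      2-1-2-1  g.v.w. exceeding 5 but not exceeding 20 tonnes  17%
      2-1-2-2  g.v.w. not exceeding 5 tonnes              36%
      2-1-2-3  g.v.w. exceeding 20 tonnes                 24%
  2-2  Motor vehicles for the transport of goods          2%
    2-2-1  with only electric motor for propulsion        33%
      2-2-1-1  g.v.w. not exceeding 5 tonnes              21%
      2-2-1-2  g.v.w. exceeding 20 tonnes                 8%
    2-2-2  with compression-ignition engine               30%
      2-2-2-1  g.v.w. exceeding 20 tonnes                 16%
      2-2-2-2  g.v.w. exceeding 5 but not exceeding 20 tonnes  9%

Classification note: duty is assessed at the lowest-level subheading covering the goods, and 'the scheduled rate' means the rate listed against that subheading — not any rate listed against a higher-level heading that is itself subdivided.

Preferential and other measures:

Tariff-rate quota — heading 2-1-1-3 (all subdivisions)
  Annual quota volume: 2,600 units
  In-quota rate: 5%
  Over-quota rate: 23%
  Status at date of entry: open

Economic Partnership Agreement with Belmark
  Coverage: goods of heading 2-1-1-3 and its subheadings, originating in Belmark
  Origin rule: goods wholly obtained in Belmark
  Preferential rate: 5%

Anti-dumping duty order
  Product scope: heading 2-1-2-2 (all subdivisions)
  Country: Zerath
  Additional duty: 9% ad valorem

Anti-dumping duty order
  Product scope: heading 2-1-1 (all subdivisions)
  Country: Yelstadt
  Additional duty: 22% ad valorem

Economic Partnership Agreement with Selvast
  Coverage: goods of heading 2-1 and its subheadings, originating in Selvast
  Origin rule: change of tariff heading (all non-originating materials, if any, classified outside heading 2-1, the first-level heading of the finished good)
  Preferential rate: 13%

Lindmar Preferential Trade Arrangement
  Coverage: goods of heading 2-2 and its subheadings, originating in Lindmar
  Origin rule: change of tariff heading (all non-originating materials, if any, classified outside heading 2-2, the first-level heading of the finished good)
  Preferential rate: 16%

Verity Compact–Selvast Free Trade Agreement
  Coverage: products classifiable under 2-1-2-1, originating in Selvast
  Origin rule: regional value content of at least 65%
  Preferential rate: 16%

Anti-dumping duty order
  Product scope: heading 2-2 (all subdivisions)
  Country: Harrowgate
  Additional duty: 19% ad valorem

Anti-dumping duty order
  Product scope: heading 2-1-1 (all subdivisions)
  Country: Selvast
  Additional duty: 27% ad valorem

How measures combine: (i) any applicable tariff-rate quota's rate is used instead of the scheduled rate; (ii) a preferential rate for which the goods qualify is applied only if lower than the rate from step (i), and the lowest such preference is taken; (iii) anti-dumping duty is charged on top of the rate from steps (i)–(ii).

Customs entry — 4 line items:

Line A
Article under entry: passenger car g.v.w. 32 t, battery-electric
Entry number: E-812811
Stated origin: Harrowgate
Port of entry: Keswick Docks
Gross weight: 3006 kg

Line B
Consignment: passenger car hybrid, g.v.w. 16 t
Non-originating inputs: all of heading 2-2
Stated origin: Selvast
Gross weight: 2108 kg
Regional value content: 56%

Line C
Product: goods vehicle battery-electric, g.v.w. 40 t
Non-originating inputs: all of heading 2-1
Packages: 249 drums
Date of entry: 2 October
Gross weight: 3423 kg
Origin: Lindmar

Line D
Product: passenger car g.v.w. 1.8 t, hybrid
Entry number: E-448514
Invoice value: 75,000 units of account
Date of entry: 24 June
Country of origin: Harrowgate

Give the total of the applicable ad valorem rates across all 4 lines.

Line A: passenger car → 2-1; battery-electric → 2-1-2; g.v.w. 32 t → 2-1-2-3. Scheduled 24%. No special measure applies. → 24%.
Line B: passenger car → 2-1; hybrid → 2-1-1; g.v.w. 16 t → 2-1-1-1. Scheduled 16%. Selvast agreement on 2-1: CTH met → 13% available; Selvast agreement on 2-1-2-1: 2-1-1-1 not covered; preferential 13%; anti-dumping (Selvast, 2-1-1): +27%; total 13% + 27% = 40%. → 40%.
Line C: goods vehicle → 2-2; battery-electric → 2-2-1; g.v.w. 40 t → 2-2-1-2. Scheduled 8%. Lindmar agreement on 2-2: CTH met → 16% available; preference 16% not lower than 8% → no reduction. → 8%.
Line D: passenger car → 2-1; hybrid → 2-1-1; g.v.w. 1.8 t → 2-1-1-2. Scheduled 33%. No special measure applies. → 33%.
Sum: 24% + 40% + 8% + 33% = 105%.

105%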